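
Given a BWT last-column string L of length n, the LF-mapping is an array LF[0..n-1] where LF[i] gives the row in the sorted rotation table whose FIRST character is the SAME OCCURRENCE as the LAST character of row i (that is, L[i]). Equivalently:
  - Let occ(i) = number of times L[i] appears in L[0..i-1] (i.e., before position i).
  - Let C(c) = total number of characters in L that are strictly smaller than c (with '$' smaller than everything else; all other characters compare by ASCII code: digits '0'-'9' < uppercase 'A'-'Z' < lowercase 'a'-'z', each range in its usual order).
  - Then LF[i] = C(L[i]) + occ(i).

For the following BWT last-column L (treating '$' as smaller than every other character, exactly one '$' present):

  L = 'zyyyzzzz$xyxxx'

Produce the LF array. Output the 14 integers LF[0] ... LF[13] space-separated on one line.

Answer: 9 5 6 7 10 11 12 13 0 1 8 2 3 4

Derivation:
Char counts: '$':1, 'x':4, 'y':4, 'z':5
C (first-col start): C('$')=0, C('x')=1, C('y')=5, C('z')=9
L[0]='z': occ=0, LF[0]=C('z')+0=9+0=9
L[1]='y': occ=0, LF[1]=C('y')+0=5+0=5
L[2]='y': occ=1, LF[2]=C('y')+1=5+1=6
L[3]='y': occ=2, LF[3]=C('y')+2=5+2=7
L[4]='z': occ=1, LF[4]=C('z')+1=9+1=10
L[5]='z': occ=2, LF[5]=C('z')+2=9+2=11
L[6]='z': occ=3, LF[6]=C('z')+3=9+3=12
L[7]='z': occ=4, LF[7]=C('z')+4=9+4=13
L[8]='$': occ=0, LF[8]=C('$')+0=0+0=0
L[9]='x': occ=0, LF[9]=C('x')+0=1+0=1
L[10]='y': occ=3, LF[10]=C('y')+3=5+3=8
L[11]='x': occ=1, LF[11]=C('x')+1=1+1=2
L[12]='x': occ=2, LF[12]=C('x')+2=1+2=3
L[13]='x': occ=3, LF[13]=C('x')+3=1+3=4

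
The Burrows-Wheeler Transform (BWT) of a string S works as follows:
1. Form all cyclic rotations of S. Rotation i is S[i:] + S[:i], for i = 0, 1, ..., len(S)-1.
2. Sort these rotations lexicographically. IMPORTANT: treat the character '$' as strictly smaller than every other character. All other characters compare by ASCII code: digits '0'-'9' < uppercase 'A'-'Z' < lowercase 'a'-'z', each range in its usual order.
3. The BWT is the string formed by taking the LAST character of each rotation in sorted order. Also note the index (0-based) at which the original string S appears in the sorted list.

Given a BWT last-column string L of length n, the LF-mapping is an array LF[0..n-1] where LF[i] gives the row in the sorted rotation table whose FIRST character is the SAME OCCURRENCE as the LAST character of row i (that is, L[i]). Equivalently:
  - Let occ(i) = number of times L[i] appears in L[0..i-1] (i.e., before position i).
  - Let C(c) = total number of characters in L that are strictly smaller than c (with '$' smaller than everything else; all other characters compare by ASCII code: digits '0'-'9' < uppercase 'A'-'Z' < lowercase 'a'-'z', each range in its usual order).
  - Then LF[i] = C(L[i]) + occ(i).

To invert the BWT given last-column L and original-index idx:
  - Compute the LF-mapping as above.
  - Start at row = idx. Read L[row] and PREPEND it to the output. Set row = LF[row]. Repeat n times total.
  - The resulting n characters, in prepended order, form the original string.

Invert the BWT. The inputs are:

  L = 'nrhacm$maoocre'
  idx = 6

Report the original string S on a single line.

LF mapping: 9 12 6 1 3 7 0 8 2 10 11 4 13 5
Walk LF starting at row 6, prepending L[row]:
  step 1: row=6, L[6]='$', prepend. Next row=LF[6]=0
  step 2: row=0, L[0]='n', prepend. Next row=LF[0]=9
  step 3: row=9, L[9]='o', prepend. Next row=LF[9]=10
  step 4: row=10, L[10]='o', prepend. Next row=LF[10]=11
  step 5: row=11, L[11]='c', prepend. Next row=LF[11]=4
  step 6: row=4, L[4]='c', prepend. Next row=LF[4]=3
  step 7: row=3, L[3]='a', prepend. Next row=LF[3]=1
  step 8: row=1, L[1]='r', prepend. Next row=LF[1]=12
  step 9: row=12, L[12]='r', prepend. Next row=LF[12]=13
  step 10: row=13, L[13]='e', prepend. Next row=LF[13]=5
  step 11: row=5, L[5]='m', prepend. Next row=LF[5]=7
  step 12: row=7, L[7]='m', prepend. Next row=LF[7]=8
  step 13: row=8, L[8]='a', prepend. Next row=LF[8]=2
  step 14: row=2, L[2]='h', prepend. Next row=LF[2]=6
Reversed output: hammerraccoon$

Answer: hammerraccoon$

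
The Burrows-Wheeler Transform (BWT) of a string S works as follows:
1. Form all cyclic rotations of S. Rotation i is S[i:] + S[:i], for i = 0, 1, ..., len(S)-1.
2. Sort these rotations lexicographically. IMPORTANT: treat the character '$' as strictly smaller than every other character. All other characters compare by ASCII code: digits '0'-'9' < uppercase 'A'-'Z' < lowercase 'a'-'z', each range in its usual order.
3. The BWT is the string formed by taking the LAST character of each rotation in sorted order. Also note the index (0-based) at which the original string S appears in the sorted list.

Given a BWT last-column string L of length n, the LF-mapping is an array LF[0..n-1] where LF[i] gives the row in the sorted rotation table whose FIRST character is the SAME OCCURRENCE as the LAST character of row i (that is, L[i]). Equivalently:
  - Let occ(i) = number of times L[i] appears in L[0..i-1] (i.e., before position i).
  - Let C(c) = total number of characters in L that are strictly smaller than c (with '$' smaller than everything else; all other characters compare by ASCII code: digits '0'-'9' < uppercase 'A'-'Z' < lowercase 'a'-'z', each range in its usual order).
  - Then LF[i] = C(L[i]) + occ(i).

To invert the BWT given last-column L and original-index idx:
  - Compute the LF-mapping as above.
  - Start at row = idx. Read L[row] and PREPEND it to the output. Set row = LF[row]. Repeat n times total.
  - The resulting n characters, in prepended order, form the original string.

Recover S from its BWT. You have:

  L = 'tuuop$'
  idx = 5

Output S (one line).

Answer: upuot$

Derivation:
LF mapping: 3 4 5 1 2 0
Walk LF starting at row 5, prepending L[row]:
  step 1: row=5, L[5]='$', prepend. Next row=LF[5]=0
  step 2: row=0, L[0]='t', prepend. Next row=LF[0]=3
  step 3: row=3, L[3]='o', prepend. Next row=LF[3]=1
  step 4: row=1, L[1]='u', prepend. Next row=LF[1]=4
  step 5: row=4, L[4]='p', prepend. Next row=LF[4]=2
  step 6: row=2, L[2]='u', prepend. Next row=LF[2]=5
Reversed output: upuot$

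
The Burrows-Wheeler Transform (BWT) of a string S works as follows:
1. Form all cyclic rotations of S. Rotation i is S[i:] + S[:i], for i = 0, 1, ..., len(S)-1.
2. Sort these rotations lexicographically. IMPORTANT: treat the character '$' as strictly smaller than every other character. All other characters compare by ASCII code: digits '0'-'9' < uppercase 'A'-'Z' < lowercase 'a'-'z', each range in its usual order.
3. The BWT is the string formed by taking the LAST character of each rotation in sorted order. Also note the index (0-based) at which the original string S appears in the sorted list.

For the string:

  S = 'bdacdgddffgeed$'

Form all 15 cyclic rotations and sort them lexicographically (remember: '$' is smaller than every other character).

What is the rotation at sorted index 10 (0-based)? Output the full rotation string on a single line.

All 15 rotations (rotation i = S[i:]+S[:i]):
  rot[0] = bdacdgddffgeed$
  rot[1] = dacdgddffgeed$b
  rot[2] = acdgddffgeed$bd
  rot[3] = cdgddffgeed$bda
  rot[4] = dgddffgeed$bdac
  rot[5] = gddffgeed$bdacd
  rot[6] = ddffgeed$bdacdg
  rot[7] = dffgeed$bdacdgd
  rot[8] = ffgeed$bdacdgdd
  rot[9] = fgeed$bdacdgddf
  rot[10] = geed$bdacdgddff
  rot[11] = eed$bdacdgddffg
  rot[12] = ed$bdacdgddffge
  rot[13] = d$bdacdgddffgee
  rot[14] = $bdacdgddffgeed
Sorted (with $ < everything):
  sorted[0] = $bdacdgddffgeed
  sorted[1] = acdgddffgeed$bd
  sorted[2] = bdacdgddffgeed$
  sorted[3] = cdgddffgeed$bda
  sorted[4] = d$bdacdgddffgee
  sorted[5] = dacdgddffgeed$b
  sorted[6] = ddffgeed$bdacdg
  sorted[7] = dffgeed$bdacdgd
  sorted[8] = dgddffgeed$bdac
  sorted[9] = ed$bdacdgddffge
  sorted[10] = eed$bdacdgddffg
  sorted[11] = ffgeed$bdacdgdd
  sorted[12] = fgeed$bdacdgddf
  sorted[13] = gddffgeed$bdacd
  sorted[14] = geed$bdacdgddff
sorted[10] = eed$bdacdgddffg

Answer: eed$bdacdgddffg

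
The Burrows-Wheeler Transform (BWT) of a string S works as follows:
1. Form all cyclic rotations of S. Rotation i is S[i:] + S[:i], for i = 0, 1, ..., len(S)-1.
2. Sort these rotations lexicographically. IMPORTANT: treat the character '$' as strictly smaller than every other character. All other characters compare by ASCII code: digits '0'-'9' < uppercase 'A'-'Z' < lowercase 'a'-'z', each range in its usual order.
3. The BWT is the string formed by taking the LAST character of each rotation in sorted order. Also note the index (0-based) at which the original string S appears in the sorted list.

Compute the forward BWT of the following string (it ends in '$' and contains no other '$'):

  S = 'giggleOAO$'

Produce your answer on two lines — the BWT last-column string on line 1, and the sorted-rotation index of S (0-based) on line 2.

Answer: OOAeli$ggg
6

Derivation:
All 10 rotations (rotation i = S[i:]+S[:i]):
  rot[0] = giggleOAO$
  rot[1] = iggleOAO$g
  rot[2] = ggleOAO$gi
  rot[3] = gleOAO$gig
  rot[4] = leOAO$gigg
  rot[5] = eOAO$giggl
  rot[6] = OAO$giggle
  rot[7] = AO$giggleO
  rot[8] = O$giggleOA
  rot[9] = $giggleOAO
Sorted (with $ < everything):
  sorted[0] = $giggleOAO  (last char: 'O')
  sorted[1] = AO$giggleO  (last char: 'O')
  sorted[2] = O$giggleOA  (last char: 'A')
  sorted[3] = OAO$giggle  (last char: 'e')
  sorted[4] = eOAO$giggl  (last char: 'l')
  sorted[5] = ggleOAO$gi  (last char: 'i')
  sorted[6] = giggleOAO$  (last char: '$')
  sorted[7] = gleOAO$gig  (last char: 'g')
  sorted[8] = iggleOAO$g  (last char: 'g')
  sorted[9] = leOAO$gigg  (last char: 'g')
Last column: OOAeli$ggg
Original string S is at sorted index 6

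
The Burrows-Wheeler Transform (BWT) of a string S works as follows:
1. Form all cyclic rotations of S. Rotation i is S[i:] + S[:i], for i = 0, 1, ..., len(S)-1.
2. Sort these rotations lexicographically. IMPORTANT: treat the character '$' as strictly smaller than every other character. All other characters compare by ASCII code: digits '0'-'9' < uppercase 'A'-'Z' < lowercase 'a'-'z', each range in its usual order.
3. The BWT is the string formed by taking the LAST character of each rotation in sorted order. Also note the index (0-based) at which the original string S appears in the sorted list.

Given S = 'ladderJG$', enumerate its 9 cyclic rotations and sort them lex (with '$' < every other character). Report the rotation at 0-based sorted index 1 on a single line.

All 9 rotations (rotation i = S[i:]+S[:i]):
  rot[0] = ladderJG$
  rot[1] = adderJG$l
  rot[2] = dderJG$la
  rot[3] = derJG$lad
  rot[4] = erJG$ladd
  rot[5] = rJG$ladde
  rot[6] = JG$ladder
  rot[7] = G$ladderJ
  rot[8] = $ladderJG
Sorted (with $ < everything):
  sorted[0] = $ladderJG
  sorted[1] = G$ladderJ
  sorted[2] = JG$ladder
  sorted[3] = adderJG$l
  sorted[4] = dderJG$la
  sorted[5] = derJG$lad
  sorted[6] = erJG$ladd
  sorted[7] = ladderJG$
  sorted[8] = rJG$ladde
sorted[1] = G$ladderJ

Answer: G$ladderJ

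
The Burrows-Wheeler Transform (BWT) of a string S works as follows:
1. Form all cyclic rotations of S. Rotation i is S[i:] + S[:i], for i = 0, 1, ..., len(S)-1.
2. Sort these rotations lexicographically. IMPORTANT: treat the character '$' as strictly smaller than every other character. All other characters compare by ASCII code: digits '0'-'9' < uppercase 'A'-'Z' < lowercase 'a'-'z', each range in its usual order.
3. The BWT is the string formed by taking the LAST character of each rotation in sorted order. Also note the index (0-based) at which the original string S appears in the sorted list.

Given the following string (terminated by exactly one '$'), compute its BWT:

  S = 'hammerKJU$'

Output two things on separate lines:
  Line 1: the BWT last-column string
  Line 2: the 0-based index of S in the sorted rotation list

All 10 rotations (rotation i = S[i:]+S[:i]):
  rot[0] = hammerKJU$
  rot[1] = ammerKJU$h
  rot[2] = mmerKJU$ha
  rot[3] = merKJU$ham
  rot[4] = erKJU$hamm
  rot[5] = rKJU$hamme
  rot[6] = KJU$hammer
  rot[7] = JU$hammerK
  rot[8] = U$hammerKJ
  rot[9] = $hammerKJU
Sorted (with $ < everything):
  sorted[0] = $hammerKJU  (last char: 'U')
  sorted[1] = JU$hammerK  (last char: 'K')
  sorted[2] = KJU$hammer  (last char: 'r')
  sorted[3] = U$hammerKJ  (last char: 'J')
  sorted[4] = ammerKJU$h  (last char: 'h')
  sorted[5] = erKJU$hamm  (last char: 'm')
  sorted[6] = hammerKJU$  (last char: '$')
  sorted[7] = merKJU$ham  (last char: 'm')
  sorted[8] = mmerKJU$ha  (last char: 'a')
  sorted[9] = rKJU$hamme  (last char: 'e')
Last column: UKrJhm$mae
Original string S is at sorted index 6

Answer: UKrJhm$mae
6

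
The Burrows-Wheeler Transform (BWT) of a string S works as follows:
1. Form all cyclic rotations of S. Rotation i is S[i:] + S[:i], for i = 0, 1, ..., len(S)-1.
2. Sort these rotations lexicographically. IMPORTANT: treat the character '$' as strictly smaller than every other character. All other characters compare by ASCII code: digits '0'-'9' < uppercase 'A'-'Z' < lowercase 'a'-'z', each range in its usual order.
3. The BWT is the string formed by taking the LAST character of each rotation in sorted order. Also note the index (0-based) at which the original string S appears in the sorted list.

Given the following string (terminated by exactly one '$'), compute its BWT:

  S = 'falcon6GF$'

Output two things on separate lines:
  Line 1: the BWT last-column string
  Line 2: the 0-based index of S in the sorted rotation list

All 10 rotations (rotation i = S[i:]+S[:i]):
  rot[0] = falcon6GF$
  rot[1] = alcon6GF$f
  rot[2] = lcon6GF$fa
  rot[3] = con6GF$fal
  rot[4] = on6GF$falc
  rot[5] = n6GF$falco
  rot[6] = 6GF$falcon
  rot[7] = GF$falcon6
  rot[8] = F$falcon6G
  rot[9] = $falcon6GF
Sorted (with $ < everything):
  sorted[0] = $falcon6GF  (last char: 'F')
  sorted[1] = 6GF$falcon  (last char: 'n')
  sorted[2] = F$falcon6G  (last char: 'G')
  sorted[3] = GF$falcon6  (last char: '6')
  sorted[4] = alcon6GF$f  (last char: 'f')
  sorted[5] = con6GF$fal  (last char: 'l')
  sorted[6] = falcon6GF$  (last char: '$')
  sorted[7] = lcon6GF$fa  (last char: 'a')
  sorted[8] = n6GF$falco  (last char: 'o')
  sorted[9] = on6GF$falc  (last char: 'c')
Last column: FnG6fl$aoc
Original string S is at sorted index 6

Answer: FnG6fl$aoc
6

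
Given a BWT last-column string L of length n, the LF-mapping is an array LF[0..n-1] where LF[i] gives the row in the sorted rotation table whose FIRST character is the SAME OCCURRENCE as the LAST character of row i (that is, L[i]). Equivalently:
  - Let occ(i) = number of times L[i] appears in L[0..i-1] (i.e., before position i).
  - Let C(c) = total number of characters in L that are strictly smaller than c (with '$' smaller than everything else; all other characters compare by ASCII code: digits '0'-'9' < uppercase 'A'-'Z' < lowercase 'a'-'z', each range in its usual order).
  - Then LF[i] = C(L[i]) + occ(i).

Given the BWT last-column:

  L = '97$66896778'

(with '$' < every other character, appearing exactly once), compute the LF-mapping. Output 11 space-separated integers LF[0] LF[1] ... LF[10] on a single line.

Char counts: '$':1, '6':3, '7':3, '8':2, '9':2
C (first-col start): C('$')=0, C('6')=1, C('7')=4, C('8')=7, C('9')=9
L[0]='9': occ=0, LF[0]=C('9')+0=9+0=9
L[1]='7': occ=0, LF[1]=C('7')+0=4+0=4
L[2]='$': occ=0, LF[2]=C('$')+0=0+0=0
L[3]='6': occ=0, LF[3]=C('6')+0=1+0=1
L[4]='6': occ=1, LF[4]=C('6')+1=1+1=2
L[5]='8': occ=0, LF[5]=C('8')+0=7+0=7
L[6]='9': occ=1, LF[6]=C('9')+1=9+1=10
L[7]='6': occ=2, LF[7]=C('6')+2=1+2=3
L[8]='7': occ=1, LF[8]=C('7')+1=4+1=5
L[9]='7': occ=2, LF[9]=C('7')+2=4+2=6
L[10]='8': occ=1, LF[10]=C('8')+1=7+1=8

Answer: 9 4 0 1 2 7 10 3 5 6 8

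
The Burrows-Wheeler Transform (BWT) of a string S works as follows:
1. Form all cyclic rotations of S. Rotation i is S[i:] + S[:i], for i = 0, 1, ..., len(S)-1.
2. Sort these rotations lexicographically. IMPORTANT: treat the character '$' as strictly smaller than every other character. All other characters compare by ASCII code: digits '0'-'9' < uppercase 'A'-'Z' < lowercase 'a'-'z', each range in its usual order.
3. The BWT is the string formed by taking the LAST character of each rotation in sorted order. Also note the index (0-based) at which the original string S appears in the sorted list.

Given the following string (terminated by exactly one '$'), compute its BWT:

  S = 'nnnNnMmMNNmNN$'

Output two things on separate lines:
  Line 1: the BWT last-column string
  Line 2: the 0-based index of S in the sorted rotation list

Answer: NmnNmMNnMNNnn$
13

Derivation:
All 14 rotations (rotation i = S[i:]+S[:i]):
  rot[0] = nnnNnMmMNNmNN$
  rot[1] = nnNnMmMNNmNN$n
  rot[2] = nNnMmMNNmNN$nn
  rot[3] = NnMmMNNmNN$nnn
  rot[4] = nMmMNNmNN$nnnN
  rot[5] = MmMNNmNN$nnnNn
  rot[6] = mMNNmNN$nnnNnM
  rot[7] = MNNmNN$nnnNnMm
  rot[8] = NNmNN$nnnNnMmM
  rot[9] = NmNN$nnnNnMmMN
  rot[10] = mNN$nnnNnMmMNN
  rot[11] = NN$nnnNnMmMNNm
  rot[12] = N$nnnNnMmMNNmN
  rot[13] = $nnnNnMmMNNmNN
Sorted (with $ < everything):
  sorted[0] = $nnnNnMmMNNmNN  (last char: 'N')
  sorted[1] = MNNmNN$nnnNnMm  (last char: 'm')
  sorted[2] = MmMNNmNN$nnnNn  (last char: 'n')
  sorted[3] = N$nnnNnMmMNNmN  (last char: 'N')
  sorted[4] = NN$nnnNnMmMNNm  (last char: 'm')
  sorted[5] = NNmNN$nnnNnMmM  (last char: 'M')
  sorted[6] = NmNN$nnnNnMmMN  (last char: 'N')
  sorted[7] = NnMmMNNmNN$nnn  (last char: 'n')
  sorted[8] = mMNNmNN$nnnNnM  (last char: 'M')
  sorted[9] = mNN$nnnNnMmMNN  (last char: 'N')
  sorted[10] = nMmMNNmNN$nnnN  (last char: 'N')
  sorted[11] = nNnMmMNNmNN$nn  (last char: 'n')
  sorted[12] = nnNnMmMNNmNN$n  (last char: 'n')
  sorted[13] = nnnNnMmMNNmNN$  (last char: '$')
Last column: NmnNmMNnMNNnn$
Original string S is at sorted index 13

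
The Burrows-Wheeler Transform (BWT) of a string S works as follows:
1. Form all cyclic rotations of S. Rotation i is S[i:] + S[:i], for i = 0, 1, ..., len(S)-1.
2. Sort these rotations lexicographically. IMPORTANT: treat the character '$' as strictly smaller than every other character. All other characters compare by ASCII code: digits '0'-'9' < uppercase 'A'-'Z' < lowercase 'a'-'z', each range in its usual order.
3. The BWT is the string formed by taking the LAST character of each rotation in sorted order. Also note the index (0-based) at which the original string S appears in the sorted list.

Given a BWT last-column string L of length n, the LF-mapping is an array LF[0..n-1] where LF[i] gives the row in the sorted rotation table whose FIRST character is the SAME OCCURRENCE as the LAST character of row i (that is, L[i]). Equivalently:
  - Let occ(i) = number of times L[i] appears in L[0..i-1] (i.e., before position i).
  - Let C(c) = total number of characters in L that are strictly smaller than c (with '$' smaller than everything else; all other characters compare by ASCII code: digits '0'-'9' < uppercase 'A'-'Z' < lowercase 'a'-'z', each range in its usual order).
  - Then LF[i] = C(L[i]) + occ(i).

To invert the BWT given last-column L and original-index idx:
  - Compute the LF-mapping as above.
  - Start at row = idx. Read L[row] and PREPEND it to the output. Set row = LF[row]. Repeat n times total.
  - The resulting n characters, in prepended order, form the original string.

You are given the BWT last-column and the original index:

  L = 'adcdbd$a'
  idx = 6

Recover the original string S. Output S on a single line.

Answer: dbcadda$

Derivation:
LF mapping: 1 5 4 6 3 7 0 2
Walk LF starting at row 6, prepending L[row]:
  step 1: row=6, L[6]='$', prepend. Next row=LF[6]=0
  step 2: row=0, L[0]='a', prepend. Next row=LF[0]=1
  step 3: row=1, L[1]='d', prepend. Next row=LF[1]=5
  step 4: row=5, L[5]='d', prepend. Next row=LF[5]=7
  step 5: row=7, L[7]='a', prepend. Next row=LF[7]=2
  step 6: row=2, L[2]='c', prepend. Next row=LF[2]=4
  step 7: row=4, L[4]='b', prepend. Next row=LF[4]=3
  step 8: row=3, L[3]='d', prepend. Next row=LF[3]=6
Reversed output: dbcadda$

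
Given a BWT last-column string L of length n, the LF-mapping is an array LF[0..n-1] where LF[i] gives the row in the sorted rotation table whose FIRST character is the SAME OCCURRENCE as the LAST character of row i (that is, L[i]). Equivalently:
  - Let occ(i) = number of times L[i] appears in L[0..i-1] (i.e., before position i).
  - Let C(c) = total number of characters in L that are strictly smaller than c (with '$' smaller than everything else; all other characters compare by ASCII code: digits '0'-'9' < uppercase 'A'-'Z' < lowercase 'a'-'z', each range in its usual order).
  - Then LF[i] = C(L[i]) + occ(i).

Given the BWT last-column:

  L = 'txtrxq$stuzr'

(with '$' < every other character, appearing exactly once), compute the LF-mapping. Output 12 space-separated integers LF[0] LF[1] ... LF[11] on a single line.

Char counts: '$':1, 'q':1, 'r':2, 's':1, 't':3, 'u':1, 'x':2, 'z':1
C (first-col start): C('$')=0, C('q')=1, C('r')=2, C('s')=4, C('t')=5, C('u')=8, C('x')=9, C('z')=11
L[0]='t': occ=0, LF[0]=C('t')+0=5+0=5
L[1]='x': occ=0, LF[1]=C('x')+0=9+0=9
L[2]='t': occ=1, LF[2]=C('t')+1=5+1=6
L[3]='r': occ=0, LF[3]=C('r')+0=2+0=2
L[4]='x': occ=1, LF[4]=C('x')+1=9+1=10
L[5]='q': occ=0, LF[5]=C('q')+0=1+0=1
L[6]='$': occ=0, LF[6]=C('$')+0=0+0=0
L[7]='s': occ=0, LF[7]=C('s')+0=4+0=4
L[8]='t': occ=2, LF[8]=C('t')+2=5+2=7
L[9]='u': occ=0, LF[9]=C('u')+0=8+0=8
L[10]='z': occ=0, LF[10]=C('z')+0=11+0=11
L[11]='r': occ=1, LF[11]=C('r')+1=2+1=3

Answer: 5 9 6 2 10 1 0 4 7 8 11 3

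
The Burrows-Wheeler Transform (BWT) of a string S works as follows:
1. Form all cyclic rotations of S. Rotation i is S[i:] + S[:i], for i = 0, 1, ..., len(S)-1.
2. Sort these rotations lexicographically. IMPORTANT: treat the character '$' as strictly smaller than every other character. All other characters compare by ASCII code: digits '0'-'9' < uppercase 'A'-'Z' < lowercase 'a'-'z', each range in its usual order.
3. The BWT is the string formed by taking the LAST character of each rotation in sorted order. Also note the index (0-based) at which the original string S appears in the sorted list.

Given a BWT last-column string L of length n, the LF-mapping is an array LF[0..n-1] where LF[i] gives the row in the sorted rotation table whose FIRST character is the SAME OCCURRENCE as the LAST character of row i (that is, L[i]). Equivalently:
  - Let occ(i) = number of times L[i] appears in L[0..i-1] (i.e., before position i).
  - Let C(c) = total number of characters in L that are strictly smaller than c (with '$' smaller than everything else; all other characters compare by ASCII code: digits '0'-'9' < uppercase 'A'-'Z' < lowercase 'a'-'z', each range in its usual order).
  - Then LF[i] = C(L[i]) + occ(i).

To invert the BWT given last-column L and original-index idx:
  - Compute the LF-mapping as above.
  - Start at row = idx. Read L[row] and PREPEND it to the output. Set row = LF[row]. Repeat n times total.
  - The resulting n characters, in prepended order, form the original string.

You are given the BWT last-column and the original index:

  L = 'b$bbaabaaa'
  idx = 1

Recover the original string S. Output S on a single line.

Answer: aababaabb$

Derivation:
LF mapping: 6 0 7 8 1 2 9 3 4 5
Walk LF starting at row 1, prepending L[row]:
  step 1: row=1, L[1]='$', prepend. Next row=LF[1]=0
  step 2: row=0, L[0]='b', prepend. Next row=LF[0]=6
  step 3: row=6, L[6]='b', prepend. Next row=LF[6]=9
  step 4: row=9, L[9]='a', prepend. Next row=LF[9]=5
  step 5: row=5, L[5]='a', prepend. Next row=LF[5]=2
  step 6: row=2, L[2]='b', prepend. Next row=LF[2]=7
  step 7: row=7, L[7]='a', prepend. Next row=LF[7]=3
  step 8: row=3, L[3]='b', prepend. Next row=LF[3]=8
  step 9: row=8, L[8]='a', prepend. Next row=LF[8]=4
  step 10: row=4, L[4]='a', prepend. Next row=LF[4]=1
Reversed output: aababaabb$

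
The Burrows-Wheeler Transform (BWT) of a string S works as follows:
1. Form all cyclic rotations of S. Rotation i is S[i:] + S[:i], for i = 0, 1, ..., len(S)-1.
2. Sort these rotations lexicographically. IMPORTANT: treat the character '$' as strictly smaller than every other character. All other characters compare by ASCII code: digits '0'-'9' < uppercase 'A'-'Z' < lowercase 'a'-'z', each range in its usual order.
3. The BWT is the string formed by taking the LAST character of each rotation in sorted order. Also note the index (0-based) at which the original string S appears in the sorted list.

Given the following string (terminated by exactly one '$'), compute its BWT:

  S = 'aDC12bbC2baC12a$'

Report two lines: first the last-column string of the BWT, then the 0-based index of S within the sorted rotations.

All 16 rotations (rotation i = S[i:]+S[:i]):
  rot[0] = aDC12bbC2baC12a$
  rot[1] = DC12bbC2baC12a$a
  rot[2] = C12bbC2baC12a$aD
  rot[3] = 12bbC2baC12a$aDC
  rot[4] = 2bbC2baC12a$aDC1
  rot[5] = bbC2baC12a$aDC12
  rot[6] = bC2baC12a$aDC12b
  rot[7] = C2baC12a$aDC12bb
  rot[8] = 2baC12a$aDC12bbC
  rot[9] = baC12a$aDC12bbC2
  rot[10] = aC12a$aDC12bbC2b
  rot[11] = C12a$aDC12bbC2ba
  rot[12] = 12a$aDC12bbC2baC
  rot[13] = 2a$aDC12bbC2baC1
  rot[14] = a$aDC12bbC2baC12
  rot[15] = $aDC12bbC2baC12a
Sorted (with $ < everything):
  sorted[0] = $aDC12bbC2baC12a  (last char: 'a')
  sorted[1] = 12a$aDC12bbC2baC  (last char: 'C')
  sorted[2] = 12bbC2baC12a$aDC  (last char: 'C')
  sorted[3] = 2a$aDC12bbC2baC1  (last char: '1')
  sorted[4] = 2baC12a$aDC12bbC  (last char: 'C')
  sorted[5] = 2bbC2baC12a$aDC1  (last char: '1')
  sorted[6] = C12a$aDC12bbC2ba  (last char: 'a')
  sorted[7] = C12bbC2baC12a$aD  (last char: 'D')
  sorted[8] = C2baC12a$aDC12bb  (last char: 'b')
  sorted[9] = DC12bbC2baC12a$a  (last char: 'a')
  sorted[10] = a$aDC12bbC2baC12  (last char: '2')
  sorted[11] = aC12a$aDC12bbC2b  (last char: 'b')
  sorted[12] = aDC12bbC2baC12a$  (last char: '$')
  sorted[13] = bC2baC12a$aDC12b  (last char: 'b')
  sorted[14] = baC12a$aDC12bbC2  (last char: '2')
  sorted[15] = bbC2baC12a$aDC12  (last char: '2')
Last column: aCC1C1aDba2b$b22
Original string S is at sorted index 12

Answer: aCC1C1aDba2b$b22
12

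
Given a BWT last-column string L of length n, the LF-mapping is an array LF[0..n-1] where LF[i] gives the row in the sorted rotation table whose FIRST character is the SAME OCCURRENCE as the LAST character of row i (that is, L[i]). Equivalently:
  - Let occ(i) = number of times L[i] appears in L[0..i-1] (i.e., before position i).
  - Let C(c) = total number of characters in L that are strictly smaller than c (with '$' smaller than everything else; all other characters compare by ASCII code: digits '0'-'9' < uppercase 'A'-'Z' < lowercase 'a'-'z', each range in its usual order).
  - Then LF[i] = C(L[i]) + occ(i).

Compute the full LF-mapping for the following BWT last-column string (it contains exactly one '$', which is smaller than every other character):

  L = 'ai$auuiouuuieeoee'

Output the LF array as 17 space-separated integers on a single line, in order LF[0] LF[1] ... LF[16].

Answer: 1 7 0 2 12 13 8 10 14 15 16 9 3 4 11 5 6

Derivation:
Char counts: '$':1, 'a':2, 'e':4, 'i':3, 'o':2, 'u':5
C (first-col start): C('$')=0, C('a')=1, C('e')=3, C('i')=7, C('o')=10, C('u')=12
L[0]='a': occ=0, LF[0]=C('a')+0=1+0=1
L[1]='i': occ=0, LF[1]=C('i')+0=7+0=7
L[2]='$': occ=0, LF[2]=C('$')+0=0+0=0
L[3]='a': occ=1, LF[3]=C('a')+1=1+1=2
L[4]='u': occ=0, LF[4]=C('u')+0=12+0=12
L[5]='u': occ=1, LF[5]=C('u')+1=12+1=13
L[6]='i': occ=1, LF[6]=C('i')+1=7+1=8
L[7]='o': occ=0, LF[7]=C('o')+0=10+0=10
L[8]='u': occ=2, LF[8]=C('u')+2=12+2=14
L[9]='u': occ=3, LF[9]=C('u')+3=12+3=15
L[10]='u': occ=4, LF[10]=C('u')+4=12+4=16
L[11]='i': occ=2, LF[11]=C('i')+2=7+2=9
L[12]='e': occ=0, LF[12]=C('e')+0=3+0=3
L[13]='e': occ=1, LF[13]=C('e')+1=3+1=4
L[14]='o': occ=1, LF[14]=C('o')+1=10+1=11
L[15]='e': occ=2, LF[15]=C('e')+2=3+2=5
L[16]='e': occ=3, LF[16]=C('e')+3=3+3=6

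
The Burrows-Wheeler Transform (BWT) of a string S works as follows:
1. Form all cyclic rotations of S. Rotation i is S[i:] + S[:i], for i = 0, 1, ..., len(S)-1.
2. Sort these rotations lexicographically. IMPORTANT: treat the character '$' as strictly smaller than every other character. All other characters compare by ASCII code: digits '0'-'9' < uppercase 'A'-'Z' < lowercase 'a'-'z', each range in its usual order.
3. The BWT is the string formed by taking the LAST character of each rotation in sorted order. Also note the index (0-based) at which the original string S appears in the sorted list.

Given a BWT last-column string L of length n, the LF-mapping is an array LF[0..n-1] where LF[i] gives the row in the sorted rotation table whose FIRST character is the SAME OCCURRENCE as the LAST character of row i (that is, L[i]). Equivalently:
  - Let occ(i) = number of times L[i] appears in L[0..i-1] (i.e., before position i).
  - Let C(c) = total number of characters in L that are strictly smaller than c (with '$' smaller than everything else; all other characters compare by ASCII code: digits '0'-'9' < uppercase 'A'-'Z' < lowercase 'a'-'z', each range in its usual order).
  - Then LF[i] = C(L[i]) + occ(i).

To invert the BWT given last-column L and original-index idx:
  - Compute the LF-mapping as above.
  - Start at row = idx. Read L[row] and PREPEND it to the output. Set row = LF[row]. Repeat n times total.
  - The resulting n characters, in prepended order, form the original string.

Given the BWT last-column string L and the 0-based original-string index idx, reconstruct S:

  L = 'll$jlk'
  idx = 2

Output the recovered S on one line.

Answer: klljl$

Derivation:
LF mapping: 3 4 0 1 5 2
Walk LF starting at row 2, prepending L[row]:
  step 1: row=2, L[2]='$', prepend. Next row=LF[2]=0
  step 2: row=0, L[0]='l', prepend. Next row=LF[0]=3
  step 3: row=3, L[3]='j', prepend. Next row=LF[3]=1
  step 4: row=1, L[1]='l', prepend. Next row=LF[1]=4
  step 5: row=4, L[4]='l', prepend. Next row=LF[4]=5
  step 6: row=5, L[5]='k', prepend. Next row=LF[5]=2
Reversed output: klljl$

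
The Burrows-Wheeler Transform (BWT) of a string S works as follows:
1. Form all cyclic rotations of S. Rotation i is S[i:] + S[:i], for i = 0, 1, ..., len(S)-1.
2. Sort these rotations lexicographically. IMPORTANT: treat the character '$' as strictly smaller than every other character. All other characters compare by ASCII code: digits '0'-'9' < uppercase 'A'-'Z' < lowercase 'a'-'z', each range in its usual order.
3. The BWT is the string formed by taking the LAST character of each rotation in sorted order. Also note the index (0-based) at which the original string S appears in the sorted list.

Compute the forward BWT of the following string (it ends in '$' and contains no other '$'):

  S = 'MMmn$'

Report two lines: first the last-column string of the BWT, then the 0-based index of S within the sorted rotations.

All 5 rotations (rotation i = S[i:]+S[:i]):
  rot[0] = MMmn$
  rot[1] = Mmn$M
  rot[2] = mn$MM
  rot[3] = n$MMm
  rot[4] = $MMmn
Sorted (with $ < everything):
  sorted[0] = $MMmn  (last char: 'n')
  sorted[1] = MMmn$  (last char: '$')
  sorted[2] = Mmn$M  (last char: 'M')
  sorted[3] = mn$MM  (last char: 'M')
  sorted[4] = n$MMm  (last char: 'm')
Last column: n$MMm
Original string S is at sorted index 1

Answer: n$MMm
1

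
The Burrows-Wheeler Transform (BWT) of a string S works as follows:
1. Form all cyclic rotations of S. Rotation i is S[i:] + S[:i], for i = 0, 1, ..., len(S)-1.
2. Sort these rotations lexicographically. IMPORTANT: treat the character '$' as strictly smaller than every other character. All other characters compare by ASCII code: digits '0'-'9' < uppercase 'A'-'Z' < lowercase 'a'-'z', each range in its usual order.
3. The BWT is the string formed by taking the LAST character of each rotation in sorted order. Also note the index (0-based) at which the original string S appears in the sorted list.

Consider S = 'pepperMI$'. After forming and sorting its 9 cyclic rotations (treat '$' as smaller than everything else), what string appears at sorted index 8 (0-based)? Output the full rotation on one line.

Answer: rMI$peppe

Derivation:
All 9 rotations (rotation i = S[i:]+S[:i]):
  rot[0] = pepperMI$
  rot[1] = epperMI$p
  rot[2] = pperMI$pe
  rot[3] = perMI$pep
  rot[4] = erMI$pepp
  rot[5] = rMI$peppe
  rot[6] = MI$pepper
  rot[7] = I$pepperM
  rot[8] = $pepperMI
Sorted (with $ < everything):
  sorted[0] = $pepperMI
  sorted[1] = I$pepperM
  sorted[2] = MI$pepper
  sorted[3] = epperMI$p
  sorted[4] = erMI$pepp
  sorted[5] = pepperMI$
  sorted[6] = perMI$pep
  sorted[7] = pperMI$pe
  sorted[8] = rMI$peppe
sorted[8] = rMI$peppe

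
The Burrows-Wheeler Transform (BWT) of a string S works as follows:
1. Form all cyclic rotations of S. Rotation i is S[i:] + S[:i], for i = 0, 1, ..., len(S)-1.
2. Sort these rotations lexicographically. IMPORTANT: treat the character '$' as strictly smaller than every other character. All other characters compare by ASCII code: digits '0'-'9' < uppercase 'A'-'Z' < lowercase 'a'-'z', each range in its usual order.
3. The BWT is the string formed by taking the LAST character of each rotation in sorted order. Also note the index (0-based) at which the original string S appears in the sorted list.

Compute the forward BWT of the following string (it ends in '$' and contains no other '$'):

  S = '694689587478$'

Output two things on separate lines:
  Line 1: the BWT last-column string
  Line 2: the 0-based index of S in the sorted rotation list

All 13 rotations (rotation i = S[i:]+S[:i]):
  rot[0] = 694689587478$
  rot[1] = 94689587478$6
  rot[2] = 4689587478$69
  rot[3] = 689587478$694
  rot[4] = 89587478$6946
  rot[5] = 9587478$69468
  rot[6] = 587478$694689
  rot[7] = 87478$6946895
  rot[8] = 7478$69468958
  rot[9] = 478$694689587
  rot[10] = 78$6946895874
  rot[11] = 8$69468958747
  rot[12] = $694689587478
Sorted (with $ < everything):
  sorted[0] = $694689587478  (last char: '8')
  sorted[1] = 4689587478$69  (last char: '9')
  sorted[2] = 478$694689587  (last char: '7')
  sorted[3] = 587478$694689  (last char: '9')
  sorted[4] = 689587478$694  (last char: '4')
  sorted[5] = 694689587478$  (last char: '$')
  sorted[6] = 7478$69468958  (last char: '8')
  sorted[7] = 78$6946895874  (last char: '4')
  sorted[8] = 8$69468958747  (last char: '7')
  sorted[9] = 87478$6946895  (last char: '5')
  sorted[10] = 89587478$6946  (last char: '6')
  sorted[11] = 94689587478$6  (last char: '6')
  sorted[12] = 9587478$69468  (last char: '8')
Last column: 89794$8475668
Original string S is at sorted index 5

Answer: 89794$8475668
5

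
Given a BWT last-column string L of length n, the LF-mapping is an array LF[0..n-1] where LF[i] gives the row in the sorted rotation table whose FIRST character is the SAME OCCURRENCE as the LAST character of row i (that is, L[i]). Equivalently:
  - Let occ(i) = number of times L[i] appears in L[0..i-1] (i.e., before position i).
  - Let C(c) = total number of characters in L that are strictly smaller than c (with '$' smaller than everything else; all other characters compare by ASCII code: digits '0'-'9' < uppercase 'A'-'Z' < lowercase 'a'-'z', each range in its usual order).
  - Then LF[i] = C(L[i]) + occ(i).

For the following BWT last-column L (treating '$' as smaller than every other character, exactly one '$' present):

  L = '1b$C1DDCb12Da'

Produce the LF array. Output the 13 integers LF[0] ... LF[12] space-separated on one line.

Char counts: '$':1, '1':3, '2':1, 'C':2, 'D':3, 'a':1, 'b':2
C (first-col start): C('$')=0, C('1')=1, C('2')=4, C('C')=5, C('D')=7, C('a')=10, C('b')=11
L[0]='1': occ=0, LF[0]=C('1')+0=1+0=1
L[1]='b': occ=0, LF[1]=C('b')+0=11+0=11
L[2]='$': occ=0, LF[2]=C('$')+0=0+0=0
L[3]='C': occ=0, LF[3]=C('C')+0=5+0=5
L[4]='1': occ=1, LF[4]=C('1')+1=1+1=2
L[5]='D': occ=0, LF[5]=C('D')+0=7+0=7
L[6]='D': occ=1, LF[6]=C('D')+1=7+1=8
L[7]='C': occ=1, LF[7]=C('C')+1=5+1=6
L[8]='b': occ=1, LF[8]=C('b')+1=11+1=12
L[9]='1': occ=2, LF[9]=C('1')+2=1+2=3
L[10]='2': occ=0, LF[10]=C('2')+0=4+0=4
L[11]='D': occ=2, LF[11]=C('D')+2=7+2=9
L[12]='a': occ=0, LF[12]=C('a')+0=10+0=10

Answer: 1 11 0 5 2 7 8 6 12 3 4 9 10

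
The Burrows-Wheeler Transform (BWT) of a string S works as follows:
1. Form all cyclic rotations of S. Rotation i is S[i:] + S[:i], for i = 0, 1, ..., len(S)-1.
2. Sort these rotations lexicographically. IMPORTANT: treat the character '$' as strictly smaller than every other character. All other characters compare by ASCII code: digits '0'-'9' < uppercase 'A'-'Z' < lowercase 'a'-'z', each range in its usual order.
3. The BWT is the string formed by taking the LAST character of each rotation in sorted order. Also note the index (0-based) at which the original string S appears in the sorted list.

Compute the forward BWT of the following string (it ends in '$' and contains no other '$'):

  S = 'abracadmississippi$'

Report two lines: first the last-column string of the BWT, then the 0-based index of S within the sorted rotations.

All 19 rotations (rotation i = S[i:]+S[:i]):
  rot[0] = abracadmississippi$
  rot[1] = bracadmississippi$a
  rot[2] = racadmississippi$ab
  rot[3] = acadmississippi$abr
  rot[4] = cadmississippi$abra
  rot[5] = admississippi$abrac
  rot[6] = dmississippi$abraca
  rot[7] = mississippi$abracad
  rot[8] = ississippi$abracadm
  rot[9] = ssissippi$abracadmi
  rot[10] = sissippi$abracadmis
  rot[11] = issippi$abracadmiss
  rot[12] = ssippi$abracadmissi
  rot[13] = sippi$abracadmissis
  rot[14] = ippi$abracadmississ
  rot[15] = ppi$abracadmississi
  rot[16] = pi$abracadmississip
  rot[17] = i$abracadmississipp
  rot[18] = $abracadmississippi
Sorted (with $ < everything):
  sorted[0] = $abracadmississippi  (last char: 'i')
  sorted[1] = abracadmississippi$  (last char: '$')
  sorted[2] = acadmississippi$abr  (last char: 'r')
  sorted[3] = admississippi$abrac  (last char: 'c')
  sorted[4] = bracadmississippi$a  (last char: 'a')
  sorted[5] = cadmississippi$abra  (last char: 'a')
  sorted[6] = dmississippi$abraca  (last char: 'a')
  sorted[7] = i$abracadmississipp  (last char: 'p')
  sorted[8] = ippi$abracadmississ  (last char: 's')
  sorted[9] = issippi$abracadmiss  (last char: 's')
  sorted[10] = ississippi$abracadm  (last char: 'm')
  sorted[11] = mississippi$abracad  (last char: 'd')
  sorted[12] = pi$abracadmississip  (last char: 'p')
  sorted[13] = ppi$abracadmississi  (last char: 'i')
  sorted[14] = racadmississippi$ab  (last char: 'b')
  sorted[15] = sippi$abracadmissis  (last char: 's')
  sorted[16] = sissippi$abracadmis  (last char: 's')
  sorted[17] = ssippi$abracadmissi  (last char: 'i')
  sorted[18] = ssissippi$abracadmi  (last char: 'i')
Last column: i$rcaaapssmdpibssii
Original string S is at sorted index 1

Answer: i$rcaaapssmdpibssii
1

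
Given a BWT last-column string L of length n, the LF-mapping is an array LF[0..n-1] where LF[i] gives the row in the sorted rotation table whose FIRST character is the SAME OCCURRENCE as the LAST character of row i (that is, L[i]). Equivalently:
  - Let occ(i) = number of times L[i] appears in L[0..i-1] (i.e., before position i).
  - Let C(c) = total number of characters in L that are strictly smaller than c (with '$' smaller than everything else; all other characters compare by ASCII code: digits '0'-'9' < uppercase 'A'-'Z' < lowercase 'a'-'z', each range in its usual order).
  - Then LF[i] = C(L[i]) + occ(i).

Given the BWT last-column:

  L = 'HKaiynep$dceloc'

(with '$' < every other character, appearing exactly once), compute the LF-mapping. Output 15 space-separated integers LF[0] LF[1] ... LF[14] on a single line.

Char counts: '$':1, 'H':1, 'K':1, 'a':1, 'c':2, 'd':1, 'e':2, 'i':1, 'l':1, 'n':1, 'o':1, 'p':1, 'y':1
C (first-col start): C('$')=0, C('H')=1, C('K')=2, C('a')=3, C('c')=4, C('d')=6, C('e')=7, C('i')=9, C('l')=10, C('n')=11, C('o')=12, C('p')=13, C('y')=14
L[0]='H': occ=0, LF[0]=C('H')+0=1+0=1
L[1]='K': occ=0, LF[1]=C('K')+0=2+0=2
L[2]='a': occ=0, LF[2]=C('a')+0=3+0=3
L[3]='i': occ=0, LF[3]=C('i')+0=9+0=9
L[4]='y': occ=0, LF[4]=C('y')+0=14+0=14
L[5]='n': occ=0, LF[5]=C('n')+0=11+0=11
L[6]='e': occ=0, LF[6]=C('e')+0=7+0=7
L[7]='p': occ=0, LF[7]=C('p')+0=13+0=13
L[8]='$': occ=0, LF[8]=C('$')+0=0+0=0
L[9]='d': occ=0, LF[9]=C('d')+0=6+0=6
L[10]='c': occ=0, LF[10]=C('c')+0=4+0=4
L[11]='e': occ=1, LF[11]=C('e')+1=7+1=8
L[12]='l': occ=0, LF[12]=C('l')+0=10+0=10
L[13]='o': occ=0, LF[13]=C('o')+0=12+0=12
L[14]='c': occ=1, LF[14]=C('c')+1=4+1=5

Answer: 1 2 3 9 14 11 7 13 0 6 4 8 10 12 5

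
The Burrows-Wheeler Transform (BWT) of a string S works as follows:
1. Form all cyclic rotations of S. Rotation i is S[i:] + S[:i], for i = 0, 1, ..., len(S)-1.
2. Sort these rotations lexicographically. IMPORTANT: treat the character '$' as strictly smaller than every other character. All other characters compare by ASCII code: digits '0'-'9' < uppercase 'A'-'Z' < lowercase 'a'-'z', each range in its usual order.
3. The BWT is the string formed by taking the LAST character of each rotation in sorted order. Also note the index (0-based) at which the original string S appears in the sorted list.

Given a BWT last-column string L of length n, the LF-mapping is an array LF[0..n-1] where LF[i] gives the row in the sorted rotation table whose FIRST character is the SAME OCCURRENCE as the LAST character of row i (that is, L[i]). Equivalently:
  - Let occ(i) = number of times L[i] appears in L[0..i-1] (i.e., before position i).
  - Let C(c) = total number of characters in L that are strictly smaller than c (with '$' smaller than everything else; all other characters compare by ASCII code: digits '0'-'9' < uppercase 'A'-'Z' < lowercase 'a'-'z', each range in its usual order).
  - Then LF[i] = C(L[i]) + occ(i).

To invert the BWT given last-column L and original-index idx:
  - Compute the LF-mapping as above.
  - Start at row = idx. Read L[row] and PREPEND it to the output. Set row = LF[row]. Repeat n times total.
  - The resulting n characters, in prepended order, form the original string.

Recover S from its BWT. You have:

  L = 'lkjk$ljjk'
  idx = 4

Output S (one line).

Answer: kjjklkjl$

Derivation:
LF mapping: 7 4 1 5 0 8 2 3 6
Walk LF starting at row 4, prepending L[row]:
  step 1: row=4, L[4]='$', prepend. Next row=LF[4]=0
  step 2: row=0, L[0]='l', prepend. Next row=LF[0]=7
  step 3: row=7, L[7]='j', prepend. Next row=LF[7]=3
  step 4: row=3, L[3]='k', prepend. Next row=LF[3]=5
  step 5: row=5, L[5]='l', prepend. Next row=LF[5]=8
  step 6: row=8, L[8]='k', prepend. Next row=LF[8]=6
  step 7: row=6, L[6]='j', prepend. Next row=LF[6]=2
  step 8: row=2, L[2]='j', prepend. Next row=LF[2]=1
  step 9: row=1, L[1]='k', prepend. Next row=LF[1]=4
Reversed output: kjjklkjl$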